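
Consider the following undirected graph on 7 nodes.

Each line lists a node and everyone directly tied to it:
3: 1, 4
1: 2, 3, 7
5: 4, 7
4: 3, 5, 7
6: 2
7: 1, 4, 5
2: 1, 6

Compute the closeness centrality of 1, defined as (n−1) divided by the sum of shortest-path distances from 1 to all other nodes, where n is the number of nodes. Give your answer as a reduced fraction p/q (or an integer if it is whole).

2/3

Distances from 1: 2:1, 3:1, 4:2, 5:2, 6:2, 7:1. Sum = 9.
n = 7, so closeness = 6/9 = 2/3.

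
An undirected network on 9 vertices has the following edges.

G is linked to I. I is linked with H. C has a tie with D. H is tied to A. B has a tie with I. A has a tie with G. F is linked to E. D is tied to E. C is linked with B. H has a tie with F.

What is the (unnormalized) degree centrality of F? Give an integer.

F is directly tied to E and H. That is 2 neighbors, so the degree of F is 2.

2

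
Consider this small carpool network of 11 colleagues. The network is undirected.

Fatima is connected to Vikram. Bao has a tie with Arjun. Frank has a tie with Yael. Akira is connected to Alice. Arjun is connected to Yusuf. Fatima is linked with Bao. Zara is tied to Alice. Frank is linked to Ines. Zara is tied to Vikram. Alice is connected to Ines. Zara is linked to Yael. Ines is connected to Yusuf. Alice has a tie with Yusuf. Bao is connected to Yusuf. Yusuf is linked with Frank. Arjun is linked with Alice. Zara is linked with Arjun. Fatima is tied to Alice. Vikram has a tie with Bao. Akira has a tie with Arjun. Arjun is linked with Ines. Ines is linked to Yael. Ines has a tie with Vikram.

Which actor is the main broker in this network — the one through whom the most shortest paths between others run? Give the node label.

Ines

Unnormalized betweenness of each node: Akira:0, Alice:31/4, Arjun:25/4, Bao:9/4, Fatima:5/6, Frank:2/3, Ines:8, Vikram:19/6, Yael:5/4, Yusuf:4, Zara:23/6.
Ines has the largest value, 8, making it the main broker — the node through which the most shortest paths run.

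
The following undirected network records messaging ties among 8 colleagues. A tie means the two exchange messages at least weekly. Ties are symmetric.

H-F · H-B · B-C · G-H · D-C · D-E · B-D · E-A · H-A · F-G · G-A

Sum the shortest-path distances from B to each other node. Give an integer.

11

Distances from B: A:2, C:1, D:1, E:2, F:2, G:2, H:1.
Sum = 2 + 1 + 1 + 2 + 2 + 2 + 1 = 11.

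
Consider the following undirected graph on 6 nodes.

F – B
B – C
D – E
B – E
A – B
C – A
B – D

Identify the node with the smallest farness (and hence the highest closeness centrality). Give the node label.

Farness (sum of distances to all others) for each node — A:8, B:5, C:8, D:8, E:8, F:9.
The smallest farness is 5, for B, so B has the highest closeness.

B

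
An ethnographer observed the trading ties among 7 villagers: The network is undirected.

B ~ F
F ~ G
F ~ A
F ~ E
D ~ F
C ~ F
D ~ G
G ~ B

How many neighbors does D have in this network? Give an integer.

D is directly tied to F and G. That is 2 neighbors, so the degree of D is 2.

2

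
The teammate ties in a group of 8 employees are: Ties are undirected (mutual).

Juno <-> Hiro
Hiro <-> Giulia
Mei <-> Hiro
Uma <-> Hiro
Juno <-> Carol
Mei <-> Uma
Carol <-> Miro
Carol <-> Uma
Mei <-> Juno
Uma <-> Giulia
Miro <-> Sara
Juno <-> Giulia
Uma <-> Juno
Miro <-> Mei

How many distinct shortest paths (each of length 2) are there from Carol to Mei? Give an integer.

The shortest distance is 2. The length-2 paths are: Carol–Miro–Mei; Carol–Juno–Mei; Carol–Uma–Mei.
That gives 3 distinct shortest paths.

3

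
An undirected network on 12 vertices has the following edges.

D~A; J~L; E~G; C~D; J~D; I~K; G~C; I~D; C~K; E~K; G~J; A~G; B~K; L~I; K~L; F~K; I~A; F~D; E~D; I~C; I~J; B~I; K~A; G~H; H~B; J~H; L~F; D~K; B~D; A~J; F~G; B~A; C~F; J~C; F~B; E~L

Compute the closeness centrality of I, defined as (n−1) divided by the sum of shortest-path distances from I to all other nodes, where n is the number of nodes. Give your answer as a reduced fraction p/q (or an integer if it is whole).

Distances from I: A:1, B:1, C:1, D:1, E:2, F:2, G:2, H:2, J:1, K:1, L:1. Sum = 15.
n = 12, so closeness = 11/15.

11/15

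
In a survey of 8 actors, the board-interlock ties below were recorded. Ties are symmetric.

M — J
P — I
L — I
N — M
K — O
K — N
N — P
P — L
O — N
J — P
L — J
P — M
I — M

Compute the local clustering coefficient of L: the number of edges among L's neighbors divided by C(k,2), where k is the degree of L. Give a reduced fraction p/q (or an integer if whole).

L's neighbors: I, J, and P (k = 3).
Possible neighbor pairs: C(3,2) = 3. Edges among them: I–P, J–P → e = 2.
Clustering(L) = 2/3.

2/3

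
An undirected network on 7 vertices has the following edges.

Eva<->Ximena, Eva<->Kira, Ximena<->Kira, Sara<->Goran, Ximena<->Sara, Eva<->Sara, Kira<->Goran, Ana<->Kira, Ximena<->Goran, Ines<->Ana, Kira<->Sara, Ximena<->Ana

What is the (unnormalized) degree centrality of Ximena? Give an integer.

5

Ximena is directly tied to Ana, Eva, Goran, Kira, and Sara. That is 5 neighbors, so the degree of Ximena is 5.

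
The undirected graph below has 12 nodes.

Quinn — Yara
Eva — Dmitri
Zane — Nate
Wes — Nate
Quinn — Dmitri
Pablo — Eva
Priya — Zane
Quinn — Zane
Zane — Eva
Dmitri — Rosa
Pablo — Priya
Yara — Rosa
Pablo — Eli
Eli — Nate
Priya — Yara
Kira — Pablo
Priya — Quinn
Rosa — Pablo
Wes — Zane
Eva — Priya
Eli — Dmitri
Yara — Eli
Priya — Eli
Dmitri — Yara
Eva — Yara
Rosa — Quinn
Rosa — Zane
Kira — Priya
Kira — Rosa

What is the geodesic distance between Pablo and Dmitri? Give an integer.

2

One shortest route is Pablo – Eva – Dmitri, which uses 2 edges, and Pablo and Dmitri are not directly tied, so nothing shorter exists. So d(Pablo,Dmitri) = 2.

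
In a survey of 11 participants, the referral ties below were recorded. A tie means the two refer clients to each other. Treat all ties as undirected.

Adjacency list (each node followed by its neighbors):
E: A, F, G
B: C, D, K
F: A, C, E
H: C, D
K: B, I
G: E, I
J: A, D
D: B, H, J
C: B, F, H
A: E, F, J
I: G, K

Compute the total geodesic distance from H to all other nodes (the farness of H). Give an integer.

25

Distances from H: A:3, B:2, C:1, D:1, E:3, F:2, G:4, I:4, J:2, K:3.
Sum = 3 + 2 + 1 + 1 + 3 + 2 + 4 + 4 + 2 + 3 = 25.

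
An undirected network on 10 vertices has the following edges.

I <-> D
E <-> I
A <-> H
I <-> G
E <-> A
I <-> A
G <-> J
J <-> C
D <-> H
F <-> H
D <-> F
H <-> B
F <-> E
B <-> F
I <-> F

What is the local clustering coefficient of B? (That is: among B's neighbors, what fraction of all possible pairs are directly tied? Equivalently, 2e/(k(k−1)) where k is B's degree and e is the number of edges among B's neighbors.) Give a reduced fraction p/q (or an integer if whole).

1

B's neighbors: F and H (k = 2).
Possible neighbor pairs: C(2,2) = 1. Edges among them: F–H → e = 1.
Clustering(B) = 1/1.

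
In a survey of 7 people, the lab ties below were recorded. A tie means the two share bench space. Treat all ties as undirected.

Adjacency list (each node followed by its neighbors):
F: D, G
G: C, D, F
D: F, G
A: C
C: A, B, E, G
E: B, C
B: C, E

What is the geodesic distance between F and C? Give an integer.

One shortest route is F – G – C, which uses 2 edges, and F and C are not directly tied, so nothing shorter exists. So d(F,C) = 2.

2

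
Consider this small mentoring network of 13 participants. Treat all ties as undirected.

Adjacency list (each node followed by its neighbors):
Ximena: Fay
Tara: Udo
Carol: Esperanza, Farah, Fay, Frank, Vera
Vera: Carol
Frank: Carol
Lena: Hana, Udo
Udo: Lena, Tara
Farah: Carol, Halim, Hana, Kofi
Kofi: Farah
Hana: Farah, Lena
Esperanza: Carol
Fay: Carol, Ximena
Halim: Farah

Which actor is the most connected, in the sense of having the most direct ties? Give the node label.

Carol

Degrees — Carol:5, Esperanza:1, Farah:4, Fay:2, Frank:1, Halim:1, Hana:2, Kofi:1, Lena:2, Tara:1, Udo:2, Vera:1, Ximena:1.
The maximum is 5, attained only by Carol.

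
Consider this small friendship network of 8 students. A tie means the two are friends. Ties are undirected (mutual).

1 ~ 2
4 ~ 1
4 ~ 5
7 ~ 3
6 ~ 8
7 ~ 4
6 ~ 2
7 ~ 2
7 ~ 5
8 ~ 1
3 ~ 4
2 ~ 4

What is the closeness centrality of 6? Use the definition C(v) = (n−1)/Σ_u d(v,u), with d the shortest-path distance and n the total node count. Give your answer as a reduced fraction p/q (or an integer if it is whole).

1/2

Distances from 6: 1:2, 2:1, 3:3, 4:2, 5:3, 7:2, 8:1. Sum = 14.
n = 8, so closeness = 7/14 = 1/2.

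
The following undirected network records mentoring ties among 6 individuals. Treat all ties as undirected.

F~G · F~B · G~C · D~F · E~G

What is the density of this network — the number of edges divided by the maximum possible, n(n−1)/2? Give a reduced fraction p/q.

There are 5 edges and 6 nodes, so the maximum possible is C(6,2) = 15.
Density = 5/15 = 1/3.

1/3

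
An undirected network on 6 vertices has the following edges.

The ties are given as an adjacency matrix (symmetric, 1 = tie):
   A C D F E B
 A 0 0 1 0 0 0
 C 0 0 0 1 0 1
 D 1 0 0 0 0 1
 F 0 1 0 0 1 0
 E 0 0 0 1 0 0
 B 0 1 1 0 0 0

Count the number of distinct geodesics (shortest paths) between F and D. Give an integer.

The shortest distance is 3, and the only length-3 path is F–C–B–D. So there is exactly 1 shortest path.

1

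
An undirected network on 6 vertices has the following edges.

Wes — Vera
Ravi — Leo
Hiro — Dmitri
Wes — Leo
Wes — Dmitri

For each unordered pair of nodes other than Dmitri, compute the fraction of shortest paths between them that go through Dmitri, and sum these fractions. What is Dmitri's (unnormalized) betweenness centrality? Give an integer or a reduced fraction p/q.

Pairs whose geodesics pass through Dmitri — Hiro–Ravi: 1; Hiro–Vera: 1; Hiro–Leo: 1; Hiro–Wes: 1.
All other pairs contribute 0.
Summing the contributions gives betweenness(Dmitri) = 4.

4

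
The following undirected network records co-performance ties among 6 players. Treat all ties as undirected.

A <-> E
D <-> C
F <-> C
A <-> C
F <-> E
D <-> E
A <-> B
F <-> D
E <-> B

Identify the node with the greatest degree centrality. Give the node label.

E

Degrees — A:3, B:2, C:3, D:3, E:4, F:3.
The maximum is 4, attained only by E.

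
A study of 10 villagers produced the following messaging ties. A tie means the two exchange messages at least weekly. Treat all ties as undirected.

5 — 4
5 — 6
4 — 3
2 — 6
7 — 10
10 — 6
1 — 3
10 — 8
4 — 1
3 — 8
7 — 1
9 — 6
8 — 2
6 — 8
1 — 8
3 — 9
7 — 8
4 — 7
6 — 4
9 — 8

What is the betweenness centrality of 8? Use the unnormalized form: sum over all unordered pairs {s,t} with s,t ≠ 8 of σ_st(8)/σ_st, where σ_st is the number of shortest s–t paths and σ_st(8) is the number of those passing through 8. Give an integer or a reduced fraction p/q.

9

Pairs whose geodesics pass through 8 — 10–1: 1/2; 10–3: 1; 10–2: 1/2; 10–9: 1/2; 7–6: 1/3; 7–3: 1/3; 7–2: 1; 7–9: 1; 6–1: 1/2; 6–3: 1/3; 1–2: 1; 1–9: 1/2; 3–2: 1; 2–9: 1/2.
All other pairs contribute 0.
Summing the contributions gives betweenness(8) = 9.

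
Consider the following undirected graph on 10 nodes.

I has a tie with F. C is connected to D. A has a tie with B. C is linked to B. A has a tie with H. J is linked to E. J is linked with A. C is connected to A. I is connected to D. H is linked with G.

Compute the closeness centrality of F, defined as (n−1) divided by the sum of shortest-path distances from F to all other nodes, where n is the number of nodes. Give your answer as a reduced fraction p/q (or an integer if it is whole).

Distances from F: A:4, B:4, C:3, D:2, E:6, G:6, H:5, I:1, J:5. Sum = 36.
n = 10, so closeness = 9/36 = 1/4.

1/4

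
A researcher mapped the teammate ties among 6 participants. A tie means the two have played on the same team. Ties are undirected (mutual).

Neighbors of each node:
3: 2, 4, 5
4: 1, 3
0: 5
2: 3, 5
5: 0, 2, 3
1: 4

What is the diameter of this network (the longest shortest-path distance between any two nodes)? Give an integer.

4

Eccentricity of each node (its greatest distance to any other): 0:4, 1:4, 2:3, 3:2, 4:3, 5:3.
The maximum eccentricity is 4, realized for instance by the pair 0–1 via 0 – 5 – 3 – 4 – 1. So the diameter is 4.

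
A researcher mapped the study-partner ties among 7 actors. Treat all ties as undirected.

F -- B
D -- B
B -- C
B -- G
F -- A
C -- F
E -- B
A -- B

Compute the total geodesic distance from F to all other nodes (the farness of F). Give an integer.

9

Distances from F: A:1, B:1, C:1, D:2, E:2, G:2.
Sum = 1 + 1 + 1 + 2 + 2 + 2 = 9.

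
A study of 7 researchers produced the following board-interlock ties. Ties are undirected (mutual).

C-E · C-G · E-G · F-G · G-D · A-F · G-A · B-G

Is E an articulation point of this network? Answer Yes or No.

Even without E, every remaining node can still reach every other (the residual graph is connected), so E is not a cut vertex.

No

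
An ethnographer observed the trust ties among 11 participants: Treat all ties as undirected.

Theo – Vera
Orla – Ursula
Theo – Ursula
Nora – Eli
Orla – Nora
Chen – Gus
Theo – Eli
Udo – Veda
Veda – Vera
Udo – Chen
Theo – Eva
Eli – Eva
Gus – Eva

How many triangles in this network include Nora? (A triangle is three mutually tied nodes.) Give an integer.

0

Nora's neighbors are Eli and Orla, but none of them are tied to each other, so no triangle contains Nora.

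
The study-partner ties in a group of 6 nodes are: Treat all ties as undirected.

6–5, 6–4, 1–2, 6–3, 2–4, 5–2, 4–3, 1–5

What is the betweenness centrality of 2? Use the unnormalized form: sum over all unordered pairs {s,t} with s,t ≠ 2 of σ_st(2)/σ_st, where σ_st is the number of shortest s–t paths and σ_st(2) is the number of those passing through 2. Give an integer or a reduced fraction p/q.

2

Pairs whose geodesics pass through 2 — 1–3: 1/2; 1–4: 1; 5–4: 1/2.
All other pairs contribute 0.
Summing the contributions gives betweenness(2) = 2.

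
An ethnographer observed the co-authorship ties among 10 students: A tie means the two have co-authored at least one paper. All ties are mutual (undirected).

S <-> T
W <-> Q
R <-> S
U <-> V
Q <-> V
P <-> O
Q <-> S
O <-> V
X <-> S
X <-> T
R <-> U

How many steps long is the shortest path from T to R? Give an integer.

2

One shortest route is T – S – R, which uses 2 edges, and T and R are not directly tied, so nothing shorter exists. So d(T,R) = 2.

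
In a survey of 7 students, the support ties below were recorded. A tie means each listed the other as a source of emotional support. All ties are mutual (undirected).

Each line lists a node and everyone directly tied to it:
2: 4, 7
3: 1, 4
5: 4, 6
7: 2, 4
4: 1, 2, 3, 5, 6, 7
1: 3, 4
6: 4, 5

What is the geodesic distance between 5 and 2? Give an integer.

2

One shortest route is 5 – 4 – 2, which uses 2 edges, and 5 and 2 are not directly tied, so nothing shorter exists. So d(5,2) = 2.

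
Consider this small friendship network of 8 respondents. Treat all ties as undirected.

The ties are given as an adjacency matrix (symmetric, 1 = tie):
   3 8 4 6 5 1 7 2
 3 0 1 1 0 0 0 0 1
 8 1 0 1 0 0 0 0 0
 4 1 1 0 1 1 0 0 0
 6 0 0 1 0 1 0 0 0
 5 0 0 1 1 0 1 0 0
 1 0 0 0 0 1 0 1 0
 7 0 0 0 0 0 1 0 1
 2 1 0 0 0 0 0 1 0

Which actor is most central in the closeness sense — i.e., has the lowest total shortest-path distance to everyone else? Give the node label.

4

Farness (sum of distances to all others) for each node — 1:14, 2:14, 3:12, 4:11, 5:12, 6:14, 7:15, 8:14.
The smallest farness is 11, for 4, so 4 has the highest closeness.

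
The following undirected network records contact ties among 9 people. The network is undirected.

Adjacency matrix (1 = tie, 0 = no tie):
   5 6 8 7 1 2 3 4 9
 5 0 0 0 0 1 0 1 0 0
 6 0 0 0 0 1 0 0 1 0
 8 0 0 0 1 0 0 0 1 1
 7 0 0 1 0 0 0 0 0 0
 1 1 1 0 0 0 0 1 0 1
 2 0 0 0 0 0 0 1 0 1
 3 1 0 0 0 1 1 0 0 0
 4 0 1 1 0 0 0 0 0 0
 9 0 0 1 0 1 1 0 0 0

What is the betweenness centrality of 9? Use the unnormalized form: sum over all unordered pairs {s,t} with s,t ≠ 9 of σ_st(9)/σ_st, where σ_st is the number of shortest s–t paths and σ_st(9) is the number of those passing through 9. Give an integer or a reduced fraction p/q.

10

Pairs whose geodesics pass through 9 — 5–8: 1; 5–7: 1; 6–2: 1/2; 8–1: 1; 8–2: 1; 8–3: 2/2; 7–1: 1; 7–2: 1; 7–3: 2/2; 1–2: 1/2; 2–4: 1.
All other pairs contribute 0.
Summing the contributions gives betweenness(9) = 10.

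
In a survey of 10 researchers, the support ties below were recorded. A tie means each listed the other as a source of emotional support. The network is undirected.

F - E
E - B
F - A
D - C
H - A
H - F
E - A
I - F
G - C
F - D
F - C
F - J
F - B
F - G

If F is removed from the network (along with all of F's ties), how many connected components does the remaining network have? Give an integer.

Without F, the remaining ties split the others into: {J}; {A, B, E, H}; {C, D, G}; {I}.
That's 4 separate components.

4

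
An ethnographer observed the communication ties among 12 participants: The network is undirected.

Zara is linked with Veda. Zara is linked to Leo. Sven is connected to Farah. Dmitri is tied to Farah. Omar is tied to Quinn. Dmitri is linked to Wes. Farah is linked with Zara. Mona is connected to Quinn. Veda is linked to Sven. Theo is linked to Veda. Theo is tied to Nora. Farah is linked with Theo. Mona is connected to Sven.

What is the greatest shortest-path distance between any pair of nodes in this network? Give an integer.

6

Eccentricity of each node (its greatest distance to any other): Dmitri:5, Farah:4, Leo:6, Mona:4, Nora:6, Omar:6, Quinn:5, Sven:3, Theo:5, Veda:4, Wes:6, Zara:5.
The maximum eccentricity is 6, realized for instance by the pair Leo–Omar via Leo – Zara – Veda – Sven – Mona – Quinn – Omar. So the diameter is 6.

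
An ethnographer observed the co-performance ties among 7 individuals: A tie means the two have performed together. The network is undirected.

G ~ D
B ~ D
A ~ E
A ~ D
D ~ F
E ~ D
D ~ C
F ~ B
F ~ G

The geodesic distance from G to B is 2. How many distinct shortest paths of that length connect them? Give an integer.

The shortest distance is 2. The length-2 paths are: G–D–B; G–F–B.
That gives 2 distinct shortest paths.

2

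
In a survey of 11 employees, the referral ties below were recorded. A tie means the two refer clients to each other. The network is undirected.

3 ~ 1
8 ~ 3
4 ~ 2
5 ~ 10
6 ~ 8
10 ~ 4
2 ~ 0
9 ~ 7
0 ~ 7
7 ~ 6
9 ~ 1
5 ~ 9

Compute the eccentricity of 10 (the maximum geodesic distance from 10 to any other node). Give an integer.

5

Distances from 10: 0:3, 1:3, 2:2, 3:4, 4:1, 5:1, 6:4, 7:3, 8:5, 9:2.
The largest is 5 (to 8), so the eccentricity of 10 is 5.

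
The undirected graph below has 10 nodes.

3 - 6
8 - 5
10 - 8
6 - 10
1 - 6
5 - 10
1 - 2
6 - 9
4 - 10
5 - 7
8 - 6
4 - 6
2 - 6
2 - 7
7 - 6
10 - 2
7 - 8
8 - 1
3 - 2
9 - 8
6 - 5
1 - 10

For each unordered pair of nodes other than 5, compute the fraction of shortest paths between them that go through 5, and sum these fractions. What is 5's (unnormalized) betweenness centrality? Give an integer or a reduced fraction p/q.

1/4

Pairs whose geodesics pass through 5 — 10–7: 1/4.
All other pairs contribute 0.
Summing the contributions gives betweenness(5) = 1/4.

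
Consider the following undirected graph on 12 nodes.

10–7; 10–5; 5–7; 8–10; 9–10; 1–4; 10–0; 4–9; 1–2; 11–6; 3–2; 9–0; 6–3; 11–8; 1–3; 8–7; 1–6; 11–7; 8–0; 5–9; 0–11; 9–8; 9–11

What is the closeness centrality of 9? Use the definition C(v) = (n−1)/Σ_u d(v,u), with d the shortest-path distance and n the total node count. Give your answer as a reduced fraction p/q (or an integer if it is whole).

Distances from 9: 0:1, 1:2, 2:3, 3:3, 4:1, 5:1, 6:2, 7:2, 8:1, 10:1, 11:1. Sum = 18.
n = 12, so closeness = 11/18.

11/18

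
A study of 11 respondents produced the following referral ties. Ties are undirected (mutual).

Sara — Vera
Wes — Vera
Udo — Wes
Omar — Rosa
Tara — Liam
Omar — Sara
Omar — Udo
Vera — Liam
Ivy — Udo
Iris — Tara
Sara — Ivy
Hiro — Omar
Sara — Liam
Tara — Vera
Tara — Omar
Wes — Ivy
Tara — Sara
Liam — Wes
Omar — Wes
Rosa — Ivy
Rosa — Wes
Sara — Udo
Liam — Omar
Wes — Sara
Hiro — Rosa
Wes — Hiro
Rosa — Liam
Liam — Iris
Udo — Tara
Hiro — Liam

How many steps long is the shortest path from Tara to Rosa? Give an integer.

2

One shortest route is Tara – Omar – Rosa, which uses 2 edges, and Tara and Rosa are not directly tied, so nothing shorter exists. So d(Tara,Rosa) = 2.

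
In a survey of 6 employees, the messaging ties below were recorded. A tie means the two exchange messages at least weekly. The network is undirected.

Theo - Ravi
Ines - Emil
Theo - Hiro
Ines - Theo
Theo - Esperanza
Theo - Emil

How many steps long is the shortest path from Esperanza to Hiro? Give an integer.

2

One shortest route is Esperanza – Theo – Hiro, which uses 2 edges, and Esperanza and Hiro are not directly tied, so nothing shorter exists. So d(Esperanza,Hiro) = 2.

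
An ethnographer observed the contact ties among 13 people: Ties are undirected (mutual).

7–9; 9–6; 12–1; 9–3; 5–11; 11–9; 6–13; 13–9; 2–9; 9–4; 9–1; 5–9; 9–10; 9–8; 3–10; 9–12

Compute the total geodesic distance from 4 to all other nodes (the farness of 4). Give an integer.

Distances from 4: 1:2, 2:2, 3:2, 5:2, 6:2, 7:2, 8:2, 9:1, 10:2, 11:2, 12:2, 13:2.
Sum = 2 + 2 + 2 + 2 + 2 + 2 + 2 + 1 + 2 + 2 + 2 + 2 = 23.

23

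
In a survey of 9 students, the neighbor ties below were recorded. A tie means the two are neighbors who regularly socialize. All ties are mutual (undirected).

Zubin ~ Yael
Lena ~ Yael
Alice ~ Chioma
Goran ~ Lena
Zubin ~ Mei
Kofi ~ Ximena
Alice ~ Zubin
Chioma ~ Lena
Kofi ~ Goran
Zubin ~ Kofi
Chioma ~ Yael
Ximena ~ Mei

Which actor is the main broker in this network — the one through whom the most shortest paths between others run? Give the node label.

Zubin

Unnormalized betweenness of each node: Alice:26/15, Chioma:2, Goran:38/15, Kofi:33/5, Lena:91/30, Mei:19/10, Ximena:1, Yael:56/15, Zubin:172/15.
Zubin has the largest value, 172/15, making it the main broker — the node through which the most shortest paths run.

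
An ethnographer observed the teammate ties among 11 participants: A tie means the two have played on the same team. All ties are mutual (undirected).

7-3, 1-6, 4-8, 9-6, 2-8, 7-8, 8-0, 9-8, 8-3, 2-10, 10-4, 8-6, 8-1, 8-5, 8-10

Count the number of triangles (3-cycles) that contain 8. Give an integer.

8's neighbors: 0, 1, 2, 3, 4, 5, 6, 7, 9, and 10.
Neighbor pairs that are themselves tied: 8–1–6; 8–2–10; 8–3–7; 8–4–10; 8–6–9. Each forms one triangle with 8, for 5 in total.

5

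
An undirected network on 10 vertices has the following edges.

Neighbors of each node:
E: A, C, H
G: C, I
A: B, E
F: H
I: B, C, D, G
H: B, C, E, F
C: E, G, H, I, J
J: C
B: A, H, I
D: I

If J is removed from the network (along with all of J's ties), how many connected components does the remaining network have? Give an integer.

1

J's neighbors (C) remain reachable from one another through other ties, so the rest of the network stays in one piece.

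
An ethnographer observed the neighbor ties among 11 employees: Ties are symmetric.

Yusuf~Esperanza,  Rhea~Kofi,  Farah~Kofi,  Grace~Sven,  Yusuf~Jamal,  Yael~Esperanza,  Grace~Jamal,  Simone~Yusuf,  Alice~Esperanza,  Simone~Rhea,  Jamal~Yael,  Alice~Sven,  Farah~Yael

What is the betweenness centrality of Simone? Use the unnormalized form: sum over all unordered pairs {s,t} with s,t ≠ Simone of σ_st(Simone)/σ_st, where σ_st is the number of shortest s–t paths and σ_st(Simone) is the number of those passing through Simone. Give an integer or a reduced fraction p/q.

7

Pairs whose geodesics pass through Simone — Kofi–Yusuf: 1; Jamal–Rhea: 1; Grace–Rhea: 1; Sven–Rhea: 2/2; Alice–Rhea: 1; Esperanza–Rhea: 1; Yusuf–Rhea: 1.
All other pairs contribute 0.
Summing the contributions gives betweenness(Simone) = 7.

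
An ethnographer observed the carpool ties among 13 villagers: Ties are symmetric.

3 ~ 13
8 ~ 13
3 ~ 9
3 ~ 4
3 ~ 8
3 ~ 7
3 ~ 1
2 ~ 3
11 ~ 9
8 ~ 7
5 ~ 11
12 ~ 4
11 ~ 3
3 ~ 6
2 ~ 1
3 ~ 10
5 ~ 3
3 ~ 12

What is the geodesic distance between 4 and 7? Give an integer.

One shortest route is 4 – 3 – 7, which uses 2 edges, and 4 and 7 are not directly tied, so nothing shorter exists. So d(4,7) = 2.

2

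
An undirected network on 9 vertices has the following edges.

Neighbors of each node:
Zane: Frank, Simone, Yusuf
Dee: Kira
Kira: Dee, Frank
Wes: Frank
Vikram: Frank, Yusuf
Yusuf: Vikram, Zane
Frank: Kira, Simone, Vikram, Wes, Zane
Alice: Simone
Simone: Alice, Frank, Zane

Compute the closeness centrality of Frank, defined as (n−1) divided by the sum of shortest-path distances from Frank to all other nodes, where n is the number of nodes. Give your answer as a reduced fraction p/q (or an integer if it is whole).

Distances from Frank: Alice:2, Dee:2, Kira:1, Simone:1, Vikram:1, Wes:1, Yusuf:2, Zane:1. Sum = 11.
n = 9, so closeness = 8/11.

8/11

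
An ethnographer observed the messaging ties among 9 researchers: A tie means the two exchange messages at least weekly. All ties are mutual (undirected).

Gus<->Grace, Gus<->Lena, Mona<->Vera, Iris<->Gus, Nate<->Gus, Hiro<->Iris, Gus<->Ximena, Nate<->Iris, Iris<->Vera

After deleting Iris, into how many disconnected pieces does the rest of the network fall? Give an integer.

Without Iris, the remaining ties split the others into: {Grace, Gus, Lena, Nate, Ximena}; {Mona, Vera}; {Hiro}.
That's 3 separate components.

3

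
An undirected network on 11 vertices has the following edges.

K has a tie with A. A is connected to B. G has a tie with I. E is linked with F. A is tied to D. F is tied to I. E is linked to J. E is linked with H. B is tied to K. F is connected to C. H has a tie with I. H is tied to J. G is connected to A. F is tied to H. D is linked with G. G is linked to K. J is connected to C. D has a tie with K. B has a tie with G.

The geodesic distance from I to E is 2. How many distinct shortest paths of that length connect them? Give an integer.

The shortest distance is 2. The length-2 paths are: I–H–E; I–F–E.
That gives 2 distinct shortest paths.

2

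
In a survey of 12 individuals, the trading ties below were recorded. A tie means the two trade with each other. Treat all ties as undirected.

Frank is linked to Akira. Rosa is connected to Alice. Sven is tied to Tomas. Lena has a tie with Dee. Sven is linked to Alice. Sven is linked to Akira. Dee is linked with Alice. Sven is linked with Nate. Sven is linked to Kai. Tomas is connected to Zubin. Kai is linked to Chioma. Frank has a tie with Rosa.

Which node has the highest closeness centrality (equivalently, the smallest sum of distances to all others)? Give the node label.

Sven

Farness (sum of distances to all others) for each node — Akira:25, Alice:21, Chioma:36, Dee:29, Frank:30, Kai:26, Lena:39, Nate:28, Rosa:28, Sven:18, Tomas:26, Zubin:36.
The smallest farness is 18, for Sven, so Sven has the highest closeness.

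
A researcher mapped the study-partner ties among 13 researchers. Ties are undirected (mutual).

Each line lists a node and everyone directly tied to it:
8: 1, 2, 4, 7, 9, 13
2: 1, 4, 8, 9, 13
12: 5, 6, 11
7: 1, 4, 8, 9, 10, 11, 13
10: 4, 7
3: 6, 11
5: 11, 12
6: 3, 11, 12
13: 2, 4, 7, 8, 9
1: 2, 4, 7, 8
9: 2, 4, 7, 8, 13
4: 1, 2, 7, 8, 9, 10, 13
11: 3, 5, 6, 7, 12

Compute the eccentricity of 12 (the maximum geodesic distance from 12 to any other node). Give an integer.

4

Distances from 12: 1:3, 2:4, 3:2, 4:3, 5:1, 6:1, 7:2, 8:3, 9:3, 10:3, 11:1, 13:3.
The largest is 4 (to 2), so the eccentricity of 12 is 4.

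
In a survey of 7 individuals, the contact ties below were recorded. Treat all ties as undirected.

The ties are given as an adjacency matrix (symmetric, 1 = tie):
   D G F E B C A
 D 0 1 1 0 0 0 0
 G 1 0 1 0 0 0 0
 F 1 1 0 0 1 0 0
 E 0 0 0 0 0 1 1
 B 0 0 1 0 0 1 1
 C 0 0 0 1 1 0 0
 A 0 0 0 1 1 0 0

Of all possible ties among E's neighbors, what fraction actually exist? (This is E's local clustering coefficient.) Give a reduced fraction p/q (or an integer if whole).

E's neighbors: A and C (k = 2).
Possible neighbor pairs: C(2,2) = 1. Edges among them: none → e = 0.
Clustering(E) = 0/1.

0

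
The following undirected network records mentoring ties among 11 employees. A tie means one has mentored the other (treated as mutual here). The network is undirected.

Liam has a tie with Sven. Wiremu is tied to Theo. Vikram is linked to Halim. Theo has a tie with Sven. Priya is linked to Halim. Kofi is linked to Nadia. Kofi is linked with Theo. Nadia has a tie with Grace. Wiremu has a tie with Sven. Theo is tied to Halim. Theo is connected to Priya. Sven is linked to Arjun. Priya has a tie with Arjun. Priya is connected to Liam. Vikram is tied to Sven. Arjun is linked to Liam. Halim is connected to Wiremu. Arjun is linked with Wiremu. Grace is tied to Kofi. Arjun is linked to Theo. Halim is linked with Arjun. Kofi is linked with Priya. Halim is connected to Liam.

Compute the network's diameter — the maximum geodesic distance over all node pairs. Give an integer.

4

Eccentricity of each node (its greatest distance to any other): Arjun:3, Grace:4, Halim:3, Kofi:3, Liam:3, Nadia:4, Priya:2, Sven:3, Theo:2, Vikram:4, Wiremu:3.
The maximum eccentricity is 4, realized for instance by the pair Vikram–Grace via Vikram – Sven – Theo – Kofi – Grace. So the diameter is 4.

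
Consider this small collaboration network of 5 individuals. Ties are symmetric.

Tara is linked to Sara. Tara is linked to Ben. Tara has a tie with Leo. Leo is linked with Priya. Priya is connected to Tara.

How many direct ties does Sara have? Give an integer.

1

Sara is directly tied to Tara. That is 1 neighbor, so the degree of Sara is 1.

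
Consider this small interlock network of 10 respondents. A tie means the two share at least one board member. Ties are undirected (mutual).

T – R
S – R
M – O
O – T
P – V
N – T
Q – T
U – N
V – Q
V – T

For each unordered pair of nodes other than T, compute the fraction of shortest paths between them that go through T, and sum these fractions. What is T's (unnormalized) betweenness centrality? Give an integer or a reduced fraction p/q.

Pairs whose geodesics pass through T — P–S: 1; P–R: 1; P–N: 1; P–M: 1; P–U: 1; P–O: 1; S–V: 1; S–N: 1; S–M: 1; S–U: 1; S–Q: 1; S–O: 1; V–R: 1; V–N: 1 … (+16 more pairs).
All other pairs contribute 0.
Summing the contributions gives betweenness(T) = 30.

30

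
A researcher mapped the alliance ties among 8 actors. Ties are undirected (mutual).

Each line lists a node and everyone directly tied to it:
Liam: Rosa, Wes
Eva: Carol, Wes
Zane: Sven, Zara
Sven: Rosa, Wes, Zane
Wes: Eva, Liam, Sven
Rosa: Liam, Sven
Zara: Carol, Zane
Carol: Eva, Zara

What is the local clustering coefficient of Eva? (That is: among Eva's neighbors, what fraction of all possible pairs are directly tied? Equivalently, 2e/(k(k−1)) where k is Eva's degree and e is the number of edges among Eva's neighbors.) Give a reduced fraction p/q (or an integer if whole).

Eva's neighbors: Carol and Wes (k = 2).
Possible neighbor pairs: C(2,2) = 1. Edges among them: none → e = 0.
Clustering(Eva) = 0/1.

0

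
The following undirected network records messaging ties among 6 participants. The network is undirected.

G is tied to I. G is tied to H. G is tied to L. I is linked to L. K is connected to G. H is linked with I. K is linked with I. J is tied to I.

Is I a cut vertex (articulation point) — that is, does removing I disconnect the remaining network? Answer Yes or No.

Removing I leaves {G, H, K, and L} with no path to {J}, so the network splits into 2 components. I is a cut vertex.

Yes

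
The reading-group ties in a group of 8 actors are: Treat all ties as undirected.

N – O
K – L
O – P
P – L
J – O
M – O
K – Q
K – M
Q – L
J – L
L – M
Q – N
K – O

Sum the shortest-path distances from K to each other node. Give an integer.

Distances from K: J:2, L:1, M:1, N:2, O:1, P:2, Q:1.
Sum = 2 + 1 + 1 + 2 + 1 + 2 + 1 = 10.

10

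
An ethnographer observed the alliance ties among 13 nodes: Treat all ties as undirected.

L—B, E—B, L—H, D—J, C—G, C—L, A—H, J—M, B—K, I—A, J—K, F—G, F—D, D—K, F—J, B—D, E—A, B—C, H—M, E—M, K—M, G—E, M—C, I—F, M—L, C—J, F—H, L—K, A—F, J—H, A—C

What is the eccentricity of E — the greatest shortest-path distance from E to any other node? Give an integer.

Distances from E: A:1, B:1, C:2, D:2, F:2, G:1, H:2, I:2, J:2, K:2, L:2, M:1.
The largest is 2 (to F, H, C, I, K, D, L, and J), so the eccentricity of E is 2.

2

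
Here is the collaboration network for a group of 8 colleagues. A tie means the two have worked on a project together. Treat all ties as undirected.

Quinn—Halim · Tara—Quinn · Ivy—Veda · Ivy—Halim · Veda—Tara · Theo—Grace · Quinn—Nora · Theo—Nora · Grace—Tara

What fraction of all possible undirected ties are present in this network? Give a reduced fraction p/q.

9/28

There are 9 edges and 8 nodes, so the maximum possible is C(8,2) = 28.
Density = 9/28.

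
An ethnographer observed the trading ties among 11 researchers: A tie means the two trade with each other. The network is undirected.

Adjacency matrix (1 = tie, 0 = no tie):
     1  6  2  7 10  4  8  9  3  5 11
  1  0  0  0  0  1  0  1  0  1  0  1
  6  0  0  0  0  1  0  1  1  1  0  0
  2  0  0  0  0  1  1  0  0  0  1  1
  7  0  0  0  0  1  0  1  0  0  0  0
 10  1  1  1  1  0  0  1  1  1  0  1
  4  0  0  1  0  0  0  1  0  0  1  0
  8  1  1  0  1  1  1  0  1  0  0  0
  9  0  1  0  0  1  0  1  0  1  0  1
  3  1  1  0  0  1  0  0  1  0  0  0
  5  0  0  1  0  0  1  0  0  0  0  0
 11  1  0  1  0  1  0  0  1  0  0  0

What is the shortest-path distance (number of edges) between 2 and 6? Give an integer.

2

One shortest route is 2 – 10 – 6, which uses 2 edges, and 2 and 6 are not directly tied, so nothing shorter exists. So d(2,6) = 2.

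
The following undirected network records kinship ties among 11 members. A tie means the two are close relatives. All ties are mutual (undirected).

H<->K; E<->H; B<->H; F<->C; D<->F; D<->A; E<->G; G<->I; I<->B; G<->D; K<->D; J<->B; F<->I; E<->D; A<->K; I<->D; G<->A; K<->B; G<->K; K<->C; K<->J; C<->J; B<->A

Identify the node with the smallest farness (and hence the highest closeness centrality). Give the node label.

K

Farness (sum of distances to all others) for each node — A:16, B:15, C:18, D:14, E:19, F:18, G:15, H:18, I:16, J:18, K:13.
The smallest farness is 13, for K, so K has the highest closeness.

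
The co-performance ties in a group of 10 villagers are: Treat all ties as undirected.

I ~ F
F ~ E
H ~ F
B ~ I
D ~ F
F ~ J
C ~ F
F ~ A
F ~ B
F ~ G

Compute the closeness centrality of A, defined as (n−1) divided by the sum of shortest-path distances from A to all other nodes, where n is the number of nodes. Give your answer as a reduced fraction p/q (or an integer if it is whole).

9/17

Distances from A: B:2, C:2, D:2, E:2, F:1, G:2, H:2, I:2, J:2. Sum = 17.
n = 10, so closeness = 9/17.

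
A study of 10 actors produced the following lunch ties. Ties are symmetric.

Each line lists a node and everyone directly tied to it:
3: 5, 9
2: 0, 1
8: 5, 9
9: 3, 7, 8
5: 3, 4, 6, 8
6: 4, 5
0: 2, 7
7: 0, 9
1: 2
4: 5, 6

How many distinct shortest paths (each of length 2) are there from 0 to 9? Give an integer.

The shortest distance is 2, and the only length-2 path is 0–7–9. So there is exactly 1 shortest path.

1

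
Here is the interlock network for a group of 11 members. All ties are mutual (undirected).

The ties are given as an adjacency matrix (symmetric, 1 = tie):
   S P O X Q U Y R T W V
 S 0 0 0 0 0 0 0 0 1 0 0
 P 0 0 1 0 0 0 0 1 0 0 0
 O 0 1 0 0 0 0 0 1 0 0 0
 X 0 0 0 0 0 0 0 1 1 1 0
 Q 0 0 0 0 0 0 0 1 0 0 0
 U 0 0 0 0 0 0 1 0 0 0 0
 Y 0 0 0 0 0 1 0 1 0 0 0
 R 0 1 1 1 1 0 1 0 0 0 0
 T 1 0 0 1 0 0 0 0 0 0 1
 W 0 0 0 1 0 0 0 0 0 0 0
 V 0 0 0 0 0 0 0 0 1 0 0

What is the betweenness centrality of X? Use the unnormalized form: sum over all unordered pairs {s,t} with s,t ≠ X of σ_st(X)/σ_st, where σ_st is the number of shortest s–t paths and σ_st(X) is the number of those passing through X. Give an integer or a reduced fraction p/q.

Pairs whose geodesics pass through X — S–P: 1; S–O: 1; S–Q: 1; S–U: 1; S–Y: 1; S–R: 1; S–W: 1; P–T: 1; P–W: 1; P–V: 1; O–T: 1; O–W: 1; O–V: 1; Q–T: 1 … (+13 more pairs).
All other pairs contribute 0.
Summing the contributions gives betweenness(X) = 27.

27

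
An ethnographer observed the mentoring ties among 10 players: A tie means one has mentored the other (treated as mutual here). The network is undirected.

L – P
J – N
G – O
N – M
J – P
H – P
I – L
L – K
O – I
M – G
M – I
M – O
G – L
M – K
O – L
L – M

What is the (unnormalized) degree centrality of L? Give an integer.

6

L is directly tied to G, I, K, M, O, and P. That is 6 neighbors, so the degree of L is 6.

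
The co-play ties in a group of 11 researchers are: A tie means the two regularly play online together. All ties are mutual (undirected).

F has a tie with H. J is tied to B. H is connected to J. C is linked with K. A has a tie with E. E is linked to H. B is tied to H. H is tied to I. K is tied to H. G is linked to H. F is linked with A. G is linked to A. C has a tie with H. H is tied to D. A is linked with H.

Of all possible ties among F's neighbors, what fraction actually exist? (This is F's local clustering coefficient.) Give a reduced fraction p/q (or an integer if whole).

F's neighbors: A and H (k = 2).
Possible neighbor pairs: C(2,2) = 1. Edges among them: A–H → e = 1.
Clustering(F) = 1/1.

1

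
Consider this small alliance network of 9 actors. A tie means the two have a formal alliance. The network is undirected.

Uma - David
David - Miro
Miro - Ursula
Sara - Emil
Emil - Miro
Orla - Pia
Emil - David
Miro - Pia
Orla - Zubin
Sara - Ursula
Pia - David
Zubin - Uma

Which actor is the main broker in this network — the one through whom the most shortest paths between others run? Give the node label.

Unnormalized betweenness of each node: David:29/3, Emil:29/6, Miro:47/6, Orla:2, Pia:6, Sara:1/2, Uma:4, Ursula:7/6, Zubin:1.
David has the largest value, 29/3, making it the main broker — the node through which the most shortest paths run.

David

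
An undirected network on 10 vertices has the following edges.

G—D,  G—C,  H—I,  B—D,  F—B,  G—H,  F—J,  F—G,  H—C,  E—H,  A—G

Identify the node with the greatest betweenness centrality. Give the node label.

Unnormalized betweenness of each node: A:0, B:1, C:0, D:3, E:0, F:11, G:25, H:15, I:0, J:0.
G has the largest value, 25, making it the main broker — the node through which the most shortest paths run.

G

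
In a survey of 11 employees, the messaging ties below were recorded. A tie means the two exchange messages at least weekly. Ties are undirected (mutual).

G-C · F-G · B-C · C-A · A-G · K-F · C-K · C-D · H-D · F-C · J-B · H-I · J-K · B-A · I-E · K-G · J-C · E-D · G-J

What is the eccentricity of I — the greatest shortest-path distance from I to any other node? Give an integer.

4

Distances from I: A:4, B:4, C:3, D:2, E:1, F:4, G:4, H:1, J:4, K:4.
The largest is 4 (to B, A, J, K, G, and F), so the eccentricity of I is 4.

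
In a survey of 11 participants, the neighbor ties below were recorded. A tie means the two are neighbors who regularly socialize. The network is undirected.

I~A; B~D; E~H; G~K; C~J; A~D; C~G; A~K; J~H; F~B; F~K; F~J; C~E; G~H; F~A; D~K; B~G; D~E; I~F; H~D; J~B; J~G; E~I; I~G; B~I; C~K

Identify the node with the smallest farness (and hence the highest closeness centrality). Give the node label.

G

Farness (sum of distances to all others) for each node — A:16, B:15, C:16, D:15, E:16, F:15, G:14, H:16, I:15, J:15, K:15.
The smallest farness is 14, for G, so G has the highest closeness.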